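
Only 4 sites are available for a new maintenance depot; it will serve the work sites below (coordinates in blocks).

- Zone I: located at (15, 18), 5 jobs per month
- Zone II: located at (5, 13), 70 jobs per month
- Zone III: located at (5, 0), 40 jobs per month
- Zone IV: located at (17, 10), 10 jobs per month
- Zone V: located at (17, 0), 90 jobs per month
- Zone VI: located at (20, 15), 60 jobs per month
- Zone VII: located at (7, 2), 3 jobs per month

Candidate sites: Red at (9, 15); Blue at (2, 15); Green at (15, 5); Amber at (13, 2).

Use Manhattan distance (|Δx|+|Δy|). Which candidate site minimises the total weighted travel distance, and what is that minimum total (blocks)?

Total weighted distance at each candidate:
  Red (9, 15): total = 4130
  Blue (2, 15): total = 5184
  Green (15, 5): total = 3558
  Amber (13, 2): total = 3698
Minimum is at Green with total 3558 blocks.

Green, total 3558 blocks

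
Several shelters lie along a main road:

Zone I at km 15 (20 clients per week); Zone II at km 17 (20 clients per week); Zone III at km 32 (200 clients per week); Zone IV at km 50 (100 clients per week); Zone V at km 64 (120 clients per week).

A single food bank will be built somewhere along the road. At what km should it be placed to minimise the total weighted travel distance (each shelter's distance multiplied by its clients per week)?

x = 32

For a sum of weighted absolute distances on a line, the optimum is the weighted median (not the mean). Total weight W = 460; half-weight = 230.
Sort by position and accumulate weight:
  km 15 (Zone I, w=20) → cum 20
  km 17 (Zone II, w=20) → cum 40
  km 32 (Zone III, w=200) → cum 240  ≥ 230 → median here
  km 50 (Zone IV, w=100) → cum 340
  km 64 (Zone V, w=120) → cum 460
Optimal location: km 32.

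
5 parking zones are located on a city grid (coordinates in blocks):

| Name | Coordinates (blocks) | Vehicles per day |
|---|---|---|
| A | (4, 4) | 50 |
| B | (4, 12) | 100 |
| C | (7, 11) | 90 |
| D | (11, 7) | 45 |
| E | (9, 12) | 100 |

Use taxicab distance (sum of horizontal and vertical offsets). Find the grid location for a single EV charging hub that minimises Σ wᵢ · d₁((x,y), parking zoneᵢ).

Manhattan distance separates: Σwᵢ(|x−xᵢ|+|y−yᵢ|) = Σwᵢ|x−xᵢ| + Σwᵢ|y−yᵢ|, so x and y are optimised independently as 1-D weighted medians.
Total weight W = 385; half = 192.5.
x-coordinate, sorted with cumulative weight:
  x=4 (A, w=50) cum 50
  x=4 (B, w=100) cum 150
  x=7 (C, w=90) cum 240  ← median
  x=9 (E, w=100) cum 340
  x=11 (D, w=45) cum 385
⇒ x* = 7
y-coordinate, sorted with cumulative weight:
  y=4 (A, w=50) cum 50
  y=7 (D, w=45) cum 95
  y=11 (C, w=90) cum 185
  y=12 (B, w=100) cum 285  ← median
  y=12 (E, w=100) cum 385
⇒ y* = 12

(7, 12)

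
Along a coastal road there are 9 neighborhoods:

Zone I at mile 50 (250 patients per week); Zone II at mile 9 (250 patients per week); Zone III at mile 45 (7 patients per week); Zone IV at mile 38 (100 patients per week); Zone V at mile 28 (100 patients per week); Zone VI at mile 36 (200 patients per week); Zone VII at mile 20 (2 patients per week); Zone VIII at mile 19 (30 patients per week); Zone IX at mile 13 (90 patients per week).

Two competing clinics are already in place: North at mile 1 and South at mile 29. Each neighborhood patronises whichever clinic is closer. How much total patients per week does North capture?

The indifferent point is the midpoint (1+29)/2 = 15; neighborhoods left of it (closer to North at 1) go to North, those right go to South.
  Zone II at 9 (w=250) → North
  Zone IX at 13 (w=90) → North
  Zone VIII at 19 (w=30) → South
  Zone VII at 20 (w=2) → South
  Zone V at 28 (w=100) → South
  Zone VI at 36 (w=200) → South
  Zone IV at 38 (w=100) → South
  Zone III at 45 (w=7) → South
  Zone I at 50 (w=250) → South
North captures 340; South captures 689.

340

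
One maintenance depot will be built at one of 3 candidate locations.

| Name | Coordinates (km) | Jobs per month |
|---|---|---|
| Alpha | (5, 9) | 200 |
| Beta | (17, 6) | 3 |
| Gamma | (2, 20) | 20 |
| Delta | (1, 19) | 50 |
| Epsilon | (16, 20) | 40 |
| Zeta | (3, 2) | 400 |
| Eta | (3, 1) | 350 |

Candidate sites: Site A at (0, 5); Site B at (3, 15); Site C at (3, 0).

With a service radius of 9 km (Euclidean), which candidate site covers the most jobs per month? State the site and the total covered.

Coverage radius r = 9 km; a point is covered iff (Δx)²+(Δy)² ≤ 9² = 81.
  Site A (0, 5): covers {Alpha, Zeta, Eta} → 950
  Site B (3, 15): covers {Alpha, Gamma, Delta} → 270
  Site C (3, 0): covers {Zeta, Eta} → 750
Maximum coverage at Site A: 950 jobs per month.

Site A, covering 950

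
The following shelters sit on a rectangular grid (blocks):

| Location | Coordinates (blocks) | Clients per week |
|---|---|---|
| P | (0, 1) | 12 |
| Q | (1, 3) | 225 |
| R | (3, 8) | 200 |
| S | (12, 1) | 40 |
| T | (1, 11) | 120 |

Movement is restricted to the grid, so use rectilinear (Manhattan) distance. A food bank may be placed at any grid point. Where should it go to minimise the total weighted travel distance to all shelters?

Manhattan distance separates: Σwᵢ(|x−xᵢ|+|y−yᵢ|) = Σwᵢ|x−xᵢ| + Σwᵢ|y−yᵢ|, so x and y are optimised independently as 1-D weighted medians.
Total weight W = 597; half = 298.5.
x-coordinate, sorted with cumulative weight:
  x=0 (P, w=12) cum 12
  x=1 (Q, w=225) cum 237
  x=1 (T, w=120) cum 357  ← median
  x=3 (R, w=200) cum 557
  x=12 (S, w=40) cum 597
⇒ x* = 1
y-coordinate, sorted with cumulative weight:
  y=1 (P, w=12) cum 12
  y=1 (S, w=40) cum 52
  y=3 (Q, w=225) cum 277
  y=8 (R, w=200) cum 477  ← median
  y=11 (T, w=120) cum 597
⇒ y* = 8

(1, 8)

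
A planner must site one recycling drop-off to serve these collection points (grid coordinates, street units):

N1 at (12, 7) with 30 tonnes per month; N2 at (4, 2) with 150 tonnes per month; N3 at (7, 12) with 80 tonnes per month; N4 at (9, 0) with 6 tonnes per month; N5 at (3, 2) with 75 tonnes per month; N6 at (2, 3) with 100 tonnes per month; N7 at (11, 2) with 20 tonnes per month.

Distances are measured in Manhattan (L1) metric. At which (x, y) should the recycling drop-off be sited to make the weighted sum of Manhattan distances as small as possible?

Manhattan distance separates: Σwᵢ(|x−xᵢ|+|y−yᵢ|) = Σwᵢ|x−xᵢ| + Σwᵢ|y−yᵢ|, so x and y are optimised independently as 1-D weighted medians.
Total weight W = 461; half = 230.5.
x-coordinate, sorted with cumulative weight:
  x=2 (N6, w=100) cum 100
  x=3 (N5, w=75) cum 175
  x=4 (N2, w=150) cum 325  ← median
  x=7 (N3, w=80) cum 405
  x=9 (N4, w=6) cum 411
  x=11 (N7, w=20) cum 431
  x=12 (N1, w=30) cum 461
⇒ x* = 4
y-coordinate, sorted with cumulative weight:
  y=0 (N4, w=6) cum 6
  y=2 (N2, w=150) cum 156
  y=2 (N5, w=75) cum 231  ← median
  y=2 (N7, w=20) cum 251
  y=3 (N6, w=100) cum 351
  y=7 (N1, w=30) cum 381
  y=12 (N3, w=80) cum 461
⇒ y* = 2

(4, 2)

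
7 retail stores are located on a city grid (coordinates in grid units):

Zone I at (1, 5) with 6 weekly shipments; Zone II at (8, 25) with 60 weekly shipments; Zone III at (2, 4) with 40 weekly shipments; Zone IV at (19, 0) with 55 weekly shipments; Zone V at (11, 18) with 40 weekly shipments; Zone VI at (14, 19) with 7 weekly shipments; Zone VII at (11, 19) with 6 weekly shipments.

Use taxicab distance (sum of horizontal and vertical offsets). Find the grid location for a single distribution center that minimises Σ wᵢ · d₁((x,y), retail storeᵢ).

Manhattan distance separates: Σwᵢ(|x−xᵢ|+|y−yᵢ|) = Σwᵢ|x−xᵢ| + Σwᵢ|y−yᵢ|, so x and y are optimised independently as 1-D weighted medians.
Total weight W = 214; half = 107.
x-coordinate, sorted with cumulative weight:
  x=1 (Zone I, w=6) cum 6
  x=2 (Zone III, w=40) cum 46
  x=8 (Zone II, w=60) cum 106
  x=11 (Zone V, w=40) cum 146  ← median
  x=11 (Zone VII, w=6) cum 152
  x=14 (Zone VI, w=7) cum 159
  x=19 (Zone IV, w=55) cum 214
⇒ x* = 11
y-coordinate, sorted with cumulative weight:
  y=0 (Zone IV, w=55) cum 55
  y=4 (Zone III, w=40) cum 95
  y=5 (Zone I, w=6) cum 101
  y=18 (Zone V, w=40) cum 141  ← median
  y=19 (Zone VI, w=7) cum 148
  y=19 (Zone VII, w=6) cum 154
  y=25 (Zone II, w=60) cum 214
⇒ y* = 18

(11, 18)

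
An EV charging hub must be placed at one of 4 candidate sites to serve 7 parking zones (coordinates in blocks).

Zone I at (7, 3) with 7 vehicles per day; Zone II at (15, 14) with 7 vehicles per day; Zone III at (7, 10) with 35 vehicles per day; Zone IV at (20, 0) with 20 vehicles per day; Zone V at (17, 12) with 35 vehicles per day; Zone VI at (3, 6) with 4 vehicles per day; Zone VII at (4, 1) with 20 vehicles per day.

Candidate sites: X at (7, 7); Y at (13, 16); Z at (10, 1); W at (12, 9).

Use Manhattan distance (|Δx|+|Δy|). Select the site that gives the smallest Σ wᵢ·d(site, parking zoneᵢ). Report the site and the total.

Total weighted distance at each candidate:
  X (7, 7): total = 1363
  Y (13, 16): total = 1881
  Z (10, 1): total = 1599
  W (12, 9): total = 1331
Minimum is at W with total 1331 blocks.

W, total 1331 blocks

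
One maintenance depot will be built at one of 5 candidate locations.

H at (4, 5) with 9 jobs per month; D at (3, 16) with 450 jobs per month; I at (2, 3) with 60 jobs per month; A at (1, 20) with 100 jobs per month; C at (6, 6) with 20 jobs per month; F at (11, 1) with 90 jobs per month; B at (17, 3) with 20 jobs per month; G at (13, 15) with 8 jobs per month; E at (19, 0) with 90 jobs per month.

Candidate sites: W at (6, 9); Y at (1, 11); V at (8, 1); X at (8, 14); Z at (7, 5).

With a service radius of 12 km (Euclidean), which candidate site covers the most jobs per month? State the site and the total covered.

Z, covering 657

Coverage radius r = 12 km; a point is covered iff (Δx)²+(Δy)² ≤ 12² = 144.
  W (6, 9): covers {H, D, I, C, F, G} → 637
  Y (1, 11): covers {H, D, I, A, C} → 639
  V (8, 1): covers {H, I, C, F, B, E} → 289
  X (8, 14): covers {H, D, A, C, G} → 587
  Z (7, 5): covers {H, D, I, C, F, B, G} → 657
Maximum coverage at Z: 657 jobs per month.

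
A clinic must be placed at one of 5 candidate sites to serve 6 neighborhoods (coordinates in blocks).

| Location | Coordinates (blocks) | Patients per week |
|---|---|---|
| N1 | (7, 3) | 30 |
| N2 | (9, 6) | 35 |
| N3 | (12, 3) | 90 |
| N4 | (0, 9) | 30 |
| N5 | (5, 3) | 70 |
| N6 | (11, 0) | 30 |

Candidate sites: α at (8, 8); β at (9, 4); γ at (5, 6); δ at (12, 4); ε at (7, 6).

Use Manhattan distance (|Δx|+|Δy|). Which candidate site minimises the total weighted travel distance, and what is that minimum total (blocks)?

β, total 1470 blocks

Total weighted distance at each candidate:
  α (8, 8): total = 2255
  β (9, 4): total = 1470
  γ (5, 6): total = 2000
  δ (12, 4): total = 1665
  ε (7, 6): total = 1830
Minimum is at β with total 1470 blocks.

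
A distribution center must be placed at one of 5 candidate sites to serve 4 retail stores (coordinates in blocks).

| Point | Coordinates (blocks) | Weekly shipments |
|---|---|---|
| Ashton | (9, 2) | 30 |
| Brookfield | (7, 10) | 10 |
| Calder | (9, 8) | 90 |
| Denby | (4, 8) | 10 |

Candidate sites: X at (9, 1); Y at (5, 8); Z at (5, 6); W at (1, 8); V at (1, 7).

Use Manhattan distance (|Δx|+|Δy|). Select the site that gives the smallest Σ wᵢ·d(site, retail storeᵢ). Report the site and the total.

Total weighted distance at each candidate:
  X (9, 1): total = 890
  Y (5, 8): total = 710
  Z (5, 6): total = 870
  W (1, 8): total = 1250
  V (1, 7): total = 1330
Minimum is at Y with total 710 blocks.

Y, total 710 blocks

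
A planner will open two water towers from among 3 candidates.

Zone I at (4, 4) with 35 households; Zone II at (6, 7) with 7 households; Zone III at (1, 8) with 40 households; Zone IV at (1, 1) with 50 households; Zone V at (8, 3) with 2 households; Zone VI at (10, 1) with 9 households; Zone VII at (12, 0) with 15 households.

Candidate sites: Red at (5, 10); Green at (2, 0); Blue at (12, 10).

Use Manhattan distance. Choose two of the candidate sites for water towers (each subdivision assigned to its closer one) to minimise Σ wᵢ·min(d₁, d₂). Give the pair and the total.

{Red, Green}, total 827

Evaluate every pair (each demand assigned to the nearer of the two):
  {Red, Green}: total = 827
  {Green, Blue}: total = 982
  {Red, Blue}: total = 1432
Best pair: {Red, Green} with total 827.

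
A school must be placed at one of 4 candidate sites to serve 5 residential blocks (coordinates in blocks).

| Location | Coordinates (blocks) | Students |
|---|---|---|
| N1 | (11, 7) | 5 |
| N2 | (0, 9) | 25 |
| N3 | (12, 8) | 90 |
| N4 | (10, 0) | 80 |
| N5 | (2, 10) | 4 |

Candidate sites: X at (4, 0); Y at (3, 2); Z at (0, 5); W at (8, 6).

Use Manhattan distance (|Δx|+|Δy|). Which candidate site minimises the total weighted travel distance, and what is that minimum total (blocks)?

W, total 1515 blocks

Total weighted distance at each candidate:
  X (4, 0): total = 2363
  Y (3, 2): total = 2421
  Z (0, 5): total = 2743
  W (8, 6): total = 1515
Minimum is at W with total 1515 blocks.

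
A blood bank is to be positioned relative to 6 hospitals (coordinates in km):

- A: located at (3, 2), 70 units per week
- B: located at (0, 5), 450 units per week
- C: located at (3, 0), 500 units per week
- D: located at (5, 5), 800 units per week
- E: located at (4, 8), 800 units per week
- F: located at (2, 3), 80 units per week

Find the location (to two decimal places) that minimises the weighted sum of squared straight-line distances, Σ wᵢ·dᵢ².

The minimiser of Σwᵢ‖p−pᵢ‖² is the weighted centroid p* = (Σwᵢpᵢ)/(Σwᵢ).
Σwᵢ = 2700.
Σwᵢxᵢ = 70·3 + 450·0 + 500·3 + 800·5 + 800·4 + 80·2 = 9070.
Σwᵢyᵢ = 70·2 + 450·5 + 500·0 + 800·5 + 800·8 + 80·3 = 13030.
x* = 9070/2700 = 3.36, y* = 13030/2700 = 4.83.

(3.36, 4.83)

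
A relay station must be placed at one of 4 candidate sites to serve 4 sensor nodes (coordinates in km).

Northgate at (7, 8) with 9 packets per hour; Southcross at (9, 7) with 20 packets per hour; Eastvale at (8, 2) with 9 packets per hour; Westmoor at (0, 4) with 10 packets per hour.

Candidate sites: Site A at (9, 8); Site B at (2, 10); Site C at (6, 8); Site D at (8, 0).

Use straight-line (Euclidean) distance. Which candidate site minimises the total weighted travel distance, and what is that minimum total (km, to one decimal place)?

Total weighted distance at each candidate:
  Site A (9, 8): total = 191.2
  Site B (2, 10): total = 354.0
  Site C (6, 8): total = 201.3
  Site D (8, 0): total = 321.4
Minimum is at Site A with total 191.2 km.

Site A, total 191.2 km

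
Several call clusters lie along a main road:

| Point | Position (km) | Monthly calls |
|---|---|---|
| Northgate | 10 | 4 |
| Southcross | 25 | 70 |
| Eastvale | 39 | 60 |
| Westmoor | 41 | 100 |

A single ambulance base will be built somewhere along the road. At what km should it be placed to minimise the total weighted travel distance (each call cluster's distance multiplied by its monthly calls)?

x = 39

For a sum of weighted absolute distances on a line, the optimum is the weighted median (not the mean). Total weight W = 234; half-weight = 117.
Sort by position and accumulate weight:
  km 10 (Northgate, w=4) → cum 4
  km 25 (Southcross, w=70) → cum 74
  km 39 (Eastvale, w=60) → cum 134  ≥ 117 → median here
  km 41 (Westmoor, w=100) → cum 234
Optimal location: km 39.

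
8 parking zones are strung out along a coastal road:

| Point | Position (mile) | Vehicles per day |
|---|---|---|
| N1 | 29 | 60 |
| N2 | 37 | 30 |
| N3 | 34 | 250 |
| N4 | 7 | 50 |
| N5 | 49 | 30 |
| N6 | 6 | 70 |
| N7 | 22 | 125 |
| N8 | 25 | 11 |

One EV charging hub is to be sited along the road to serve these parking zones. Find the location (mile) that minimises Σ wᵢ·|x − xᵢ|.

x = 29

For a sum of weighted absolute distances on a line, the optimum is the weighted median (not the mean). Total weight W = 626; half-weight = 313.
Sort by position and accumulate weight:
  mile 6 (N6, w=70) → cum 70
  mile 7 (N4, w=50) → cum 120
  mile 22 (N7, w=125) → cum 245
  mile 25 (N8, w=11) → cum 256
  mile 29 (N1, w=60) → cum 316  ≥ 313 → median here
  mile 34 (N3, w=250) → cum 566
  mile 37 (N2, w=30) → cum 596
  mile 49 (N5, w=30) → cum 626
Optimal location: mile 29.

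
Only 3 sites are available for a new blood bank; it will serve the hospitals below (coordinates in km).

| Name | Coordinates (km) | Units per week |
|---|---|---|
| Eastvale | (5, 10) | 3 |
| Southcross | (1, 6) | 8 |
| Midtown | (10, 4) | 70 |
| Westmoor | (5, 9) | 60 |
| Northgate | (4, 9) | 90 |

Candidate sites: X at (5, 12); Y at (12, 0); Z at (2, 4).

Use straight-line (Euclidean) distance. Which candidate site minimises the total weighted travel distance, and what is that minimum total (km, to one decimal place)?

X, total 1188.7 km

Total weighted distance at each candidate:
  X (5, 12): total = 1188.7
  Y (12, 0): total = 2217.8
  Z (2, 4): total = 1432.5
Minimum is at X with total 1188.7 km.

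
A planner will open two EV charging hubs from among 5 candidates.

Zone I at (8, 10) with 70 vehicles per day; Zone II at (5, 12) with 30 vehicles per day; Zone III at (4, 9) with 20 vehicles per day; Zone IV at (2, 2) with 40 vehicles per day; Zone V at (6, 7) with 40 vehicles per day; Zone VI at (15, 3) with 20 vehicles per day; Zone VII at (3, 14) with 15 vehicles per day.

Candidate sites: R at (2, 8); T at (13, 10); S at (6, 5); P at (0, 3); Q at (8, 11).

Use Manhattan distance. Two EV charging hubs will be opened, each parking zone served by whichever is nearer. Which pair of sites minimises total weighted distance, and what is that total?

{S, Q}, total 1010

Evaluate every pair (each demand assigned to the nearer of the two):
  {S, Q}: total = 1010
  {P, Q}: total = 1090
  {R, Q}: total = 1095
  {R, T}: total = 1345
  {R, S}: total = 1405
  {T, S}: total = 1430
  {T, Q}: total = 1450
  {S, P}: total = 1450
  {R, P}: total = 1555
  {T, P}: total = 1760
Best pair: {S, Q} with total 1010.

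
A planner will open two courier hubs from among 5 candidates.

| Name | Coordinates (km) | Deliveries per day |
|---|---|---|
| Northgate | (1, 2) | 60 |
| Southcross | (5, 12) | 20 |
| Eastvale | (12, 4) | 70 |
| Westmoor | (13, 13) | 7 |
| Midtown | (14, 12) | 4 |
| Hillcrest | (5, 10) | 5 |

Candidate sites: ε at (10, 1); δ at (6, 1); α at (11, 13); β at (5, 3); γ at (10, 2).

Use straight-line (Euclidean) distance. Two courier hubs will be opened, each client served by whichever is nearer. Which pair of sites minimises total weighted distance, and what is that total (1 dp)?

Evaluate every pair (each demand assigned to the nearer of the two):
  {β, γ}: total = 783.3
  {ε, β}: total = 848.2
  {δ, γ}: total = 893.0
  {α, γ}: total = 919.8
  {α, β}: total = 924.2
  {δ, α}: total = 957.4
  {ε, δ}: total = 957.9
  {ε, α}: total = 977.6
  {δ, β}: total = 1072.5
  {ε, γ}: total = 1131.7
Best pair: {β, γ} with total 783.3.

{β, γ}, total 783.3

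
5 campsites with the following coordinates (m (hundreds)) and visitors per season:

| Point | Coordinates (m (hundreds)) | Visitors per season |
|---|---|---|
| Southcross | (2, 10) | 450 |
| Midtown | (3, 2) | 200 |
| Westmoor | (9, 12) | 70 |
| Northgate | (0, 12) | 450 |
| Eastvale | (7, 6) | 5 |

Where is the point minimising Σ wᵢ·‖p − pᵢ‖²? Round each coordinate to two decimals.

The minimiser of Σwᵢ‖p−pᵢ‖² is the weighted centroid p* = (Σwᵢpᵢ)/(Σwᵢ).
Σwᵢ = 1175.
Σwᵢxᵢ = 450·2 + 200·3 + 70·9 + 450·0 + 5·7 = 2165.
Σwᵢyᵢ = 450·10 + 200·2 + 70·12 + 450·12 + 5·6 = 11170.
x* = 2165/1175 = 1.84, y* = 11170/1175 = 9.51.

(1.84, 9.51)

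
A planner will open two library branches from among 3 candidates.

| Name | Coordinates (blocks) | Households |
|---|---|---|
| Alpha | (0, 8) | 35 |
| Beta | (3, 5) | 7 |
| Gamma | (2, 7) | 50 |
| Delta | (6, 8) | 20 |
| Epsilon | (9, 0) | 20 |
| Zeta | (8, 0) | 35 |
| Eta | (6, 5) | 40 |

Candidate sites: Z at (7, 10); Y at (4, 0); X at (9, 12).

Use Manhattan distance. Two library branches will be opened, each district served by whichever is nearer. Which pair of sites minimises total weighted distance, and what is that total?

{Z, Y}, total 1297

Evaluate every pair (each demand assigned to the nearer of the two):
  {Z, Y}: total = 1297
  {Y, X}: total = 1572
  {Z, X}: total = 1703
Best pair: {Z, Y} with total 1297.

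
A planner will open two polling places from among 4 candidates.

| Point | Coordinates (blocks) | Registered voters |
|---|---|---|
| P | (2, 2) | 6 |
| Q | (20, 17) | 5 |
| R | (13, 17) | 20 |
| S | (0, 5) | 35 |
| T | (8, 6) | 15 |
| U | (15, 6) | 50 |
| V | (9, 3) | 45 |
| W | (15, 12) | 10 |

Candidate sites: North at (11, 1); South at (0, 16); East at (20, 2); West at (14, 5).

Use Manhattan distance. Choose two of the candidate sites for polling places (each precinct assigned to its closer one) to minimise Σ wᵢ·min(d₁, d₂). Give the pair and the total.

{North, West}, total 1365

Evaluate every pair (each demand assigned to the nearer of the two):
  {North, West}: total = 1365
  {South, West}: total = 1425
  {East, West}: total = 1515
  {North, South}: total = 1730
  {North, East}: total = 1920
  {South, East}: total = 2216
Best pair: {North, West} with total 1365.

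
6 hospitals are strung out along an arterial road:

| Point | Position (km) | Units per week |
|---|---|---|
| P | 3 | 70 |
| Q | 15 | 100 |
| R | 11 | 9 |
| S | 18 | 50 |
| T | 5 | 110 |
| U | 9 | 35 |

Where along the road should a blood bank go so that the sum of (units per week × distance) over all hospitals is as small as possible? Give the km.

x = 9

For a sum of weighted absolute distances on a line, the optimum is the weighted median (not the mean). Total weight W = 374; half-weight = 187.
Sort by position and accumulate weight:
  km 3 (P, w=70) → cum 70
  km 5 (T, w=110) → cum 180
  km 9 (U, w=35) → cum 215  ≥ 187 → median here
  km 11 (R, w=9) → cum 224
  km 15 (Q, w=100) → cum 324
  km 18 (S, w=50) → cum 374
Optimal location: km 9.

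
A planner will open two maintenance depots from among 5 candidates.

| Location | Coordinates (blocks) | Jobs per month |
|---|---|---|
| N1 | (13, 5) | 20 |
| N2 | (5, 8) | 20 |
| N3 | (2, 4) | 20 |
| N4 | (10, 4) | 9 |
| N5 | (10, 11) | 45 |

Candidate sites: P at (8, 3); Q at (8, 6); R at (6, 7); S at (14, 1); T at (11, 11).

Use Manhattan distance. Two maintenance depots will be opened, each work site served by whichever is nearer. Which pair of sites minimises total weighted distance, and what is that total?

{R, T}, total 448

Evaluate every pair (each demand assigned to the nearer of the two):
  {R, T}: total = 448
  {Q, T}: total = 461
  {P, T}: total = 512
  {Q, R}: total = 651
  {S, T}: total = 688
  {P, Q}: total = 702
  {R, S}: total = 703
  {P, R}: total = 707
  {Q, S}: total = 711
  {P, S}: total = 877
Best pair: {R, T} with total 448.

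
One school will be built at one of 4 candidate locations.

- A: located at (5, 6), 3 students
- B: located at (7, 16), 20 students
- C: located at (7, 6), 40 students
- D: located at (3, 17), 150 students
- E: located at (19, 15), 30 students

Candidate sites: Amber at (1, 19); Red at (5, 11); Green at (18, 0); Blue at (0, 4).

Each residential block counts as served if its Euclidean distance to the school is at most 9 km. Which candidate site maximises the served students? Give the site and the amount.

Coverage radius r = 9 km; a point is covered iff (Δx)²+(Δy)² ≤ 9² = 81.
  Amber (1, 19): covers {B, D} → 170
  Red (5, 11): covers {A, B, C, D} → 213
  Green (18, 0): covers {none} → 0
  Blue (0, 4): covers {A, C} → 43
Maximum coverage at Red: 213 students.

Red, covering 213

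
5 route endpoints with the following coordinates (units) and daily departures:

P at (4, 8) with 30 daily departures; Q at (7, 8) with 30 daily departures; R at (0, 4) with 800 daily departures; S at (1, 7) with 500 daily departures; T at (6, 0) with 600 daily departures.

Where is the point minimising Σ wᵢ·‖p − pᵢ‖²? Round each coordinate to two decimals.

(2.26, 3.66)

The minimiser of Σwᵢ‖p−pᵢ‖² is the weighted centroid p* = (Σwᵢpᵢ)/(Σwᵢ).
Σwᵢ = 1960.
Σwᵢxᵢ = 30·4 + 30·7 + 800·0 + 500·1 + 600·6 = 4430.
Σwᵢyᵢ = 30·8 + 30·8 + 800·4 + 500·7 + 600·0 = 7180.
x* = 4430/1960 = 2.26, y* = 7180/1960 = 3.66.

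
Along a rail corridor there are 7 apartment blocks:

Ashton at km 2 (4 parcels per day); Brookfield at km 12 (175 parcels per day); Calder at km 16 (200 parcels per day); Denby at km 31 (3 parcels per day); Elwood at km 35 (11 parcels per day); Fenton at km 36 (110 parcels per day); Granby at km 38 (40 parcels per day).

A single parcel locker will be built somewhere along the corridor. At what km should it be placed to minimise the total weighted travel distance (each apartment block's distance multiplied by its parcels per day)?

x = 16

For a sum of weighted absolute distances on a line, the optimum is the weighted median (not the mean). Total weight W = 543; half-weight = 271.5.
Sort by position and accumulate weight:
  km 2 (Ashton, w=4) → cum 4
  km 12 (Brookfield, w=175) → cum 179
  km 16 (Calder, w=200) → cum 379  ≥ 271.5 → median here
  km 31 (Denby, w=3) → cum 382
  km 35 (Elwood, w=11) → cum 393
  km 36 (Fenton, w=110) → cum 503
  km 38 (Granby, w=40) → cum 543
Optimal location: km 16.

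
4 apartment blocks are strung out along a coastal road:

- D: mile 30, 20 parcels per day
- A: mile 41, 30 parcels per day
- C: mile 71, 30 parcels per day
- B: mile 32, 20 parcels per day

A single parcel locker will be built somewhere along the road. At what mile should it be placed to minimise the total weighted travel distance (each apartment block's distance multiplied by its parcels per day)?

For a sum of weighted absolute distances on a line, the optimum is the weighted median (not the mean). Total weight W = 100; half-weight = 50.
Sort by position and accumulate weight:
  mile 30 (D, w=20) → cum 20
  mile 32 (B, w=20) → cum 40
  mile 41 (A, w=30) → cum 70  ≥ 50 → median here
  mile 71 (C, w=30) → cum 100
Optimal location: mile 41.

x = 41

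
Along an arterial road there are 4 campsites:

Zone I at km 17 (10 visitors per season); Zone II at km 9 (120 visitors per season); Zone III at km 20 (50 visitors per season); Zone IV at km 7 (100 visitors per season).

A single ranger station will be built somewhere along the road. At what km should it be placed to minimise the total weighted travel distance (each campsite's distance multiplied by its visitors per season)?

x = 9

For a sum of weighted absolute distances on a line, the optimum is the weighted median (not the mean). Total weight W = 280; half-weight = 140.
Sort by position and accumulate weight:
  km 7 (Zone IV, w=100) → cum 100
  km 9 (Zone II, w=120) → cum 220  ≥ 140 → median here
  km 17 (Zone I, w=10) → cum 230
  km 20 (Zone III, w=50) → cum 280
Optimal location: km 9.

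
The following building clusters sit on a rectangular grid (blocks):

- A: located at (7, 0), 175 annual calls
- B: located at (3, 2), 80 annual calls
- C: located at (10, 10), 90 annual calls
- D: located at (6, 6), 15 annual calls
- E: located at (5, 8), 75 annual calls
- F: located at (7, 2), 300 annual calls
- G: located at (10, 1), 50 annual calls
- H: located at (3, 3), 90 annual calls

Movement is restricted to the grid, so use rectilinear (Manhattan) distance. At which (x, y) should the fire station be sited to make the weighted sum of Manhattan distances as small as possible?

Manhattan distance separates: Σwᵢ(|x−xᵢ|+|y−yᵢ|) = Σwᵢ|x−xᵢ| + Σwᵢ|y−yᵢ|, so x and y are optimised independently as 1-D weighted medians.
Total weight W = 875; half = 437.5.
x-coordinate, sorted with cumulative weight:
  x=3 (B, w=80) cum 80
  x=3 (H, w=90) cum 170
  x=5 (E, w=75) cum 245
  x=6 (D, w=15) cum 260
  x=7 (A, w=175) cum 435
  x=7 (F, w=300) cum 735  ← median
  x=10 (C, w=90) cum 825
  x=10 (G, w=50) cum 875
⇒ x* = 7
y-coordinate, sorted with cumulative weight:
  y=0 (A, w=175) cum 175
  y=1 (G, w=50) cum 225
  y=2 (B, w=80) cum 305
  y=2 (F, w=300) cum 605  ← median
  y=3 (H, w=90) cum 695
  y=6 (D, w=15) cum 710
  y=8 (E, w=75) cum 785
  y=10 (C, w=90) cum 875
⇒ y* = 2

(7, 2)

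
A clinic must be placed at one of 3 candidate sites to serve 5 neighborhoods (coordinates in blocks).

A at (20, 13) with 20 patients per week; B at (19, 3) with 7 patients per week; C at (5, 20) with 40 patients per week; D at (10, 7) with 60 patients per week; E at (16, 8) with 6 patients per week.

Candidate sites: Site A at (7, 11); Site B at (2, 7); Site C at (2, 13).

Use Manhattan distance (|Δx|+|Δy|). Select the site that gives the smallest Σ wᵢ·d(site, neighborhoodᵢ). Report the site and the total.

Total weighted distance at each candidate:
  Site A (7, 11): total = 1372
  Site B (2, 7): total = 1837
  Site C (2, 13): total = 1903
Minimum is at Site A with total 1372 blocks.

Site A, total 1372 blocks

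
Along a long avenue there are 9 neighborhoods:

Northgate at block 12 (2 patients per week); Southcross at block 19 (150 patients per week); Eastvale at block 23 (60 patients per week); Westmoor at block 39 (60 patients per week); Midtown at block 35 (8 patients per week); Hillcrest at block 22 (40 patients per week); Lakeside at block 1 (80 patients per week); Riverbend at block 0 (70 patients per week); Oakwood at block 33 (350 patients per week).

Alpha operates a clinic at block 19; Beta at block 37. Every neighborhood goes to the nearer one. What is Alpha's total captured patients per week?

The indifferent point is the midpoint (19+37)/2 = 28; neighborhoods left of it (closer to Alpha at 19) go to Alpha, those right go to Beta.
  Riverbend at 0 (w=70) → Alpha
  Lakeside at 1 (w=80) → Alpha
  Northgate at 12 (w=2) → Alpha
  Southcross at 19 (w=150) → Alpha
  Hillcrest at 22 (w=40) → Alpha
  Eastvale at 23 (w=60) → Alpha
  Oakwood at 33 (w=350) → Beta
  Midtown at 35 (w=8) → Beta
  Westmoor at 39 (w=60) → Beta
Alpha captures 402; Beta captures 418.

402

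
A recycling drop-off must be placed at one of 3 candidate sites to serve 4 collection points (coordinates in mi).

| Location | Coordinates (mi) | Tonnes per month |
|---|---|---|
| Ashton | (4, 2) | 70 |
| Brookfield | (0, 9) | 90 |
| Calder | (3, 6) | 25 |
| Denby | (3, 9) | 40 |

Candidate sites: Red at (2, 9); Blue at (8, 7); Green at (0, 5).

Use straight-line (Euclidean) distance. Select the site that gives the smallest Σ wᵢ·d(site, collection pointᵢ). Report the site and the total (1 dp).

Total weighted distance at each candidate:
  Red (2, 9): total = 808.7
  Blue (8, 7): total = 1533.3
  Green (0, 5): total = 989.1
Minimum is at Red with total 808.7 mi.

Red, total 808.7 mi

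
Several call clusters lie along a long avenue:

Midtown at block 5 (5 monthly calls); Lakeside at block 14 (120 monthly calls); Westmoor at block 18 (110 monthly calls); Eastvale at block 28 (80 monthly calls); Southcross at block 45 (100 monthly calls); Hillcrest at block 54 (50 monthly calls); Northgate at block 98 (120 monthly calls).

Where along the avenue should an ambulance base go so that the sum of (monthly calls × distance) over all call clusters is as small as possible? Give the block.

For a sum of weighted absolute distances on a line, the optimum is the weighted median (not the mean). Total weight W = 585; half-weight = 292.5.
Sort by position and accumulate weight:
  block 5 (Midtown, w=5) → cum 5
  block 14 (Lakeside, w=120) → cum 125
  block 18 (Westmoor, w=110) → cum 235
  block 28 (Eastvale, w=80) → cum 315  ≥ 292.5 → median here
  block 45 (Southcross, w=100) → cum 415
  block 54 (Hillcrest, w=50) → cum 465
  block 98 (Northgate, w=120) → cum 585
Optimal location: block 28.

x = 28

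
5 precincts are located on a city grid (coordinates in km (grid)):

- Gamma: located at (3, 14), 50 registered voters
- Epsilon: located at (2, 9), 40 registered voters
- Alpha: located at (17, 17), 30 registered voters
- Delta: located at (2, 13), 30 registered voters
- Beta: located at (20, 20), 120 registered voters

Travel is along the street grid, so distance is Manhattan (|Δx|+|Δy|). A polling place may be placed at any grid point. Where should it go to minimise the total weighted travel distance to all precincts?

Manhattan distance separates: Σwᵢ(|x−xᵢ|+|y−yᵢ|) = Σwᵢ|x−xᵢ| + Σwᵢ|y−yᵢ|, so x and y are optimised independently as 1-D weighted medians.
Total weight W = 270; half = 135.
x-coordinate, sorted with cumulative weight:
  x=2 (Epsilon, w=40) cum 40
  x=2 (Delta, w=30) cum 70
  x=3 (Gamma, w=50) cum 120
  x=17 (Alpha, w=30) cum 150  ← median
  x=20 (Beta, w=120) cum 270
⇒ x* = 17
y-coordinate, sorted with cumulative weight:
  y=9 (Epsilon, w=40) cum 40
  y=13 (Delta, w=30) cum 70
  y=14 (Gamma, w=50) cum 120
  y=17 (Alpha, w=30) cum 150  ← median
  y=20 (Beta, w=120) cum 270
⇒ y* = 17

(17, 17)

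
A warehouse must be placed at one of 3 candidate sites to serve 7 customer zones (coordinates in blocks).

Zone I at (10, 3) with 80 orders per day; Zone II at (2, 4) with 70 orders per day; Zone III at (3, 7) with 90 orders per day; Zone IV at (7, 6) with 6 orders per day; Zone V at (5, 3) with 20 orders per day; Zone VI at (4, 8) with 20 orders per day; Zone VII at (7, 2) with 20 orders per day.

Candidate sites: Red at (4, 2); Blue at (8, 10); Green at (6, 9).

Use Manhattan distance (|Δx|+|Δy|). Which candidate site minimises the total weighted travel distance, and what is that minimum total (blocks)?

Red, total 1642 blocks

Total weighted distance at each candidate:
  Red (4, 2): total = 1642
  Blue (8, 10): total = 2810
  Green (6, 9): total = 2264
Minimum is at Red with total 1642 blocks.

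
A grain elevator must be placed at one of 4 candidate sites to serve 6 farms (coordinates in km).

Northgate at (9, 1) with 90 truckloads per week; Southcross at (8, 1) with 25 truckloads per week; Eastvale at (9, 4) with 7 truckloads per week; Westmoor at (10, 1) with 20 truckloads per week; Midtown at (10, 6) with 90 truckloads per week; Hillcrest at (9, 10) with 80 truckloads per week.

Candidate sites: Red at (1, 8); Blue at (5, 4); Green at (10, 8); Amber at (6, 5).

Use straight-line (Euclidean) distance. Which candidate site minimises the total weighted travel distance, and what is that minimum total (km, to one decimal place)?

Green, total 1346.1 km

Total weighted distance at each candidate:
  Red (1, 8): total = 2984.3
  Blue (5, 4): total = 1762.2
  Green (10, 8): total = 1346.1
  Amber (6, 5): total = 1534.6
Minimum is at Green with total 1346.1 km.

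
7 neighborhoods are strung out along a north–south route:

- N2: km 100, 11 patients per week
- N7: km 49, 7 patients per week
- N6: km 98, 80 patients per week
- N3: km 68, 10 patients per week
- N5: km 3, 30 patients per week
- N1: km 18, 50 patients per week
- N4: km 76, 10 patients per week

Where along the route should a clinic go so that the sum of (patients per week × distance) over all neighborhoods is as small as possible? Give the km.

For a sum of weighted absolute distances on a line, the optimum is the weighted median (not the mean). Total weight W = 198; half-weight = 99.
Sort by position and accumulate weight:
  km 3 (N5, w=30) → cum 30
  km 18 (N1, w=50) → cum 80
  km 49 (N7, w=7) → cum 87
  km 68 (N3, w=10) → cum 97
  km 76 (N4, w=10) → cum 107  ≥ 99 → median here
  km 98 (N6, w=80) → cum 187
  km 100 (N2, w=11) → cum 198
Optimal location: km 76.

x = 76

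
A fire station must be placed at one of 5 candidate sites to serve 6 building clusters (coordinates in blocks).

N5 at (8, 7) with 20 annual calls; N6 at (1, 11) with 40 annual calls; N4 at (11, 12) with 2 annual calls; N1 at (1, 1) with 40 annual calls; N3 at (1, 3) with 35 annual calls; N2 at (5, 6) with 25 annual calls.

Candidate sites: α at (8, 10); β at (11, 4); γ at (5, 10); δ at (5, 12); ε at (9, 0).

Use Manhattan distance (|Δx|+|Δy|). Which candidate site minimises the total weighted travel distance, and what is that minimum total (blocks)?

γ, total 1341 blocks

Total weighted distance at each candidate:
  α (8, 10): total = 1695
  β (11, 4): total = 1921
  γ (5, 10): total = 1341
  δ (5, 12): total = 1577
  ε (9, 0): total = 1943
Minimum is at γ with total 1341 blocks.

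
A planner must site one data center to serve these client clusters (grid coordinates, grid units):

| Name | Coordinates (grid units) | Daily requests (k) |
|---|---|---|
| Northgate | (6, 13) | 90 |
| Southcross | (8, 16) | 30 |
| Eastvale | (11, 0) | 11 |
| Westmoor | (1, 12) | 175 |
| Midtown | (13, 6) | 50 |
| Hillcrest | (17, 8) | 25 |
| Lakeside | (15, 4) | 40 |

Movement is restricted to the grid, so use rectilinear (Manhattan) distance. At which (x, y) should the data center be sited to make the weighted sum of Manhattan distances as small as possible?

Manhattan distance separates: Σwᵢ(|x−xᵢ|+|y−yᵢ|) = Σwᵢ|x−xᵢ| + Σwᵢ|y−yᵢ|, so x and y are optimised independently as 1-D weighted medians.
Total weight W = 421; half = 210.5.
x-coordinate, sorted with cumulative weight:
  x=1 (Westmoor, w=175) cum 175
  x=6 (Northgate, w=90) cum 265  ← median
  x=8 (Southcross, w=30) cum 295
  x=11 (Eastvale, w=11) cum 306
  x=13 (Midtown, w=50) cum 356
  x=15 (Lakeside, w=40) cum 396
  x=17 (Hillcrest, w=25) cum 421
⇒ x* = 6
y-coordinate, sorted with cumulative weight:
  y=0 (Eastvale, w=11) cum 11
  y=4 (Lakeside, w=40) cum 51
  y=6 (Midtown, w=50) cum 101
  y=8 (Hillcrest, w=25) cum 126
  y=12 (Westmoor, w=175) cum 301  ← median
  y=13 (Northgate, w=90) cum 391
  y=16 (Southcross, w=30) cum 421
⇒ y* = 12

(6, 12)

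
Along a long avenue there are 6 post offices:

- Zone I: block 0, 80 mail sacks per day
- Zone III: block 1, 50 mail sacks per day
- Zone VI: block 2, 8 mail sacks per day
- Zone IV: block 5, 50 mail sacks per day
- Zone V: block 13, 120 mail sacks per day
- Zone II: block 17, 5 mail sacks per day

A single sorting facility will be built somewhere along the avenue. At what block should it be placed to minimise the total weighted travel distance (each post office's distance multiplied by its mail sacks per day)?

x = 5

For a sum of weighted absolute distances on a line, the optimum is the weighted median (not the mean). Total weight W = 313; half-weight = 156.5.
Sort by position and accumulate weight:
  block 0 (Zone I, w=80) → cum 80
  block 1 (Zone III, w=50) → cum 130
  block 2 (Zone VI, w=8) → cum 138
  block 5 (Zone IV, w=50) → cum 188  ≥ 156.5 → median here
  block 13 (Zone V, w=120) → cum 308
  block 17 (Zone II, w=5) → cum 313
Optimal location: block 5.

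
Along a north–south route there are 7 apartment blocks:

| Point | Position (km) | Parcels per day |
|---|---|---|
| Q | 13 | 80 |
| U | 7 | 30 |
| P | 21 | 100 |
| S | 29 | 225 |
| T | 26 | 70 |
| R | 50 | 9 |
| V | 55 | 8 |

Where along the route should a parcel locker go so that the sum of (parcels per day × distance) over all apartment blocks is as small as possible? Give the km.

For a sum of weighted absolute distances on a line, the optimum is the weighted median (not the mean). Total weight W = 522; half-weight = 261.
Sort by position and accumulate weight:
  km 7 (U, w=30) → cum 30
  km 13 (Q, w=80) → cum 110
  km 21 (P, w=100) → cum 210
  km 26 (T, w=70) → cum 280  ≥ 261 → median here
  km 29 (S, w=225) → cum 505
  km 50 (R, w=9) → cum 514
  km 55 (V, w=8) → cum 522
Optimal location: km 26.

x = 26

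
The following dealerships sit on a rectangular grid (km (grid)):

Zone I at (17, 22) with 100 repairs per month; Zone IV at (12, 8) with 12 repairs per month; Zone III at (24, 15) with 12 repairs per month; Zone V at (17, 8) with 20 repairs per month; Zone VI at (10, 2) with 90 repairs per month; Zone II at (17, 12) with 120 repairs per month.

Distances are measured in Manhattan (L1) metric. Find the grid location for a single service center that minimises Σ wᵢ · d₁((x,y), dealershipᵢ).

Manhattan distance separates: Σwᵢ(|x−xᵢ|+|y−yᵢ|) = Σwᵢ|x−xᵢ| + Σwᵢ|y−yᵢ|, so x and y are optimised independently as 1-D weighted medians.
Total weight W = 354; half = 177.
x-coordinate, sorted with cumulative weight:
  x=10 (Zone VI, w=90) cum 90
  x=12 (Zone IV, w=12) cum 102
  x=17 (Zone I, w=100) cum 202  ← median
  x=17 (Zone V, w=20) cum 222
  x=17 (Zone II, w=120) cum 342
  x=24 (Zone III, w=12) cum 354
⇒ x* = 17
y-coordinate, sorted with cumulative weight:
  y=2 (Zone VI, w=90) cum 90
  y=8 (Zone IV, w=12) cum 102
  y=8 (Zone V, w=20) cum 122
  y=12 (Zone II, w=120) cum 242  ← median
  y=15 (Zone III, w=12) cum 254
  y=22 (Zone I, w=100) cum 354
⇒ y* = 12

(17, 12)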